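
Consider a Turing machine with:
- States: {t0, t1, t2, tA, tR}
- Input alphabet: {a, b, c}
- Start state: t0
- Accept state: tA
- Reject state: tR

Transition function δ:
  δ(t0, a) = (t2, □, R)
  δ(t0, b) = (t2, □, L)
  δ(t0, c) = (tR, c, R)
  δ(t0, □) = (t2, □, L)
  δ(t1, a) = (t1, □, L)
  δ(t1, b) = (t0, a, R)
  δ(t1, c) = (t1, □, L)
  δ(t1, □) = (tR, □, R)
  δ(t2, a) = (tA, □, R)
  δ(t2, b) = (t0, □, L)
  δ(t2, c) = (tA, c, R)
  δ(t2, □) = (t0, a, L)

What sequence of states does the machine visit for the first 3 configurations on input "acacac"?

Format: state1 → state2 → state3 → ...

Execution trace:
Initial: [t0]acacac
Step 1: δ(t0, a) = (t2, □, R) → □[t2]cacac
Step 2: δ(t2, c) = (tA, c, R) → □c[tA]acac

The machine reaches the accept state tA and halts.

State sequence: t0 → t2 → tA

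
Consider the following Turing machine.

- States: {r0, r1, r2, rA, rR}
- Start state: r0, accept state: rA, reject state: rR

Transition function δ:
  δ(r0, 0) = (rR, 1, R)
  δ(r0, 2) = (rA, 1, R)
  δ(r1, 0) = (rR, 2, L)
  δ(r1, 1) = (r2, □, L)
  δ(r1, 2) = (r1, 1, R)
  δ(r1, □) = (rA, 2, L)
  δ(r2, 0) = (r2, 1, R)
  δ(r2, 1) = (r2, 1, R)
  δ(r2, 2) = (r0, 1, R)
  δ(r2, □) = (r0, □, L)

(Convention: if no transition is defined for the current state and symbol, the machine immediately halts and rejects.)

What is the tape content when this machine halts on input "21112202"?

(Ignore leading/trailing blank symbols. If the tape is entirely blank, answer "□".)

Execution trace:
Initial: [r0]21112202
Step 1: δ(r0, 2) = (rA, 1, R) → 1[rA]1112202

The machine reaches the accept state rA and halts.

Final tape (ignoring leading/trailing blanks): 11112202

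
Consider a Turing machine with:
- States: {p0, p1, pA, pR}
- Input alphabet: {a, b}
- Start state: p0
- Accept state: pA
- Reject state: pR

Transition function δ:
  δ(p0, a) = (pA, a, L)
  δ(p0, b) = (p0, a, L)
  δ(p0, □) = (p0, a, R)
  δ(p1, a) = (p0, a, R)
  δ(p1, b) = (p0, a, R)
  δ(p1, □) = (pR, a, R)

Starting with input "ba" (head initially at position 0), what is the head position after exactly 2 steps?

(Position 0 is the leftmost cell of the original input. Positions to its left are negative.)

Execution trace (head position shown):
Step 0: [p0]ba  (head at position 0)
Step 1: move left → [p0]□aa  (head at position -1)
Step 2: move right → a[p0]aa  (head at position 0)

After 2 steps, the head is at position 0.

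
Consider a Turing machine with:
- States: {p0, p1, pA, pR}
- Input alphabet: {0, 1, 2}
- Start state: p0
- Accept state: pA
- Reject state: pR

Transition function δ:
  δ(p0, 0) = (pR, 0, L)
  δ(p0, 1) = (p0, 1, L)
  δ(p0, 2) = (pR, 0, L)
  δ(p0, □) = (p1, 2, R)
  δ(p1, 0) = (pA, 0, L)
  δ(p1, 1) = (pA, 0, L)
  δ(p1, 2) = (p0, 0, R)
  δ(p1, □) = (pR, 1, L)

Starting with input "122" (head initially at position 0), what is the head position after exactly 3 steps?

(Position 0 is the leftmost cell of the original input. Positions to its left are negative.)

Execution trace (head position shown):
Step 0: [p0]122  (head at position 0)
Step 1: move left → [p0]□122  (head at position -1)
Step 2: move right → 2[p1]122  (head at position 0)
Step 3: move left → [pA]2022  (head at position -1)

After 3 steps, the head is at position -1.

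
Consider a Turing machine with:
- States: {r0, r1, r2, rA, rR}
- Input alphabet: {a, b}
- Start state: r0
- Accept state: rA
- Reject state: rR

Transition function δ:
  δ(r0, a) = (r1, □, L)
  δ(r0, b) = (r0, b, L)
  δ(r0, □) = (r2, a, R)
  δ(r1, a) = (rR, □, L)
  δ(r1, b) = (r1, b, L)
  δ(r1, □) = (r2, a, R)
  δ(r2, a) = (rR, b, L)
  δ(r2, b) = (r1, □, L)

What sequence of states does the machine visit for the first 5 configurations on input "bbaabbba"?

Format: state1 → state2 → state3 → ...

Execution trace:
Initial: [r0]bbaabbba
Step 1: δ(r0, b) = (r0, b, L) → [r0]□bbaabbba
Step 2: δ(r0, □) = (r2, a, R) → a[r2]bbaabbba
Step 3: δ(r2, b) = (r1, □, L) → [r1]a□baabbba
Step 4: δ(r1, a) = (rR, □, L) → [rR]□□□baabbba

The machine reaches the reject state rR and halts.

State sequence: r0 → r0 → r2 → r1 → rR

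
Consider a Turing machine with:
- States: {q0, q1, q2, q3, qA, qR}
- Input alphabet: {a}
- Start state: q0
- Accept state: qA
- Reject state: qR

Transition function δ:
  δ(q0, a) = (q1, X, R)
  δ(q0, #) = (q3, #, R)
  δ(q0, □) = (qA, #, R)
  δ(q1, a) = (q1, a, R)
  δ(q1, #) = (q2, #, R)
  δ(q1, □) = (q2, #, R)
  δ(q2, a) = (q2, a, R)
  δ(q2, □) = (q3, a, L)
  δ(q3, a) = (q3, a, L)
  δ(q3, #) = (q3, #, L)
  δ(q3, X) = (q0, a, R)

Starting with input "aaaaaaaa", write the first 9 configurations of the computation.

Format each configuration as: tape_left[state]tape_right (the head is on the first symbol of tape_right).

Transitions applied:
Step 1: δ(q0, a) = (q1, X, R)
Step 2: δ(q1, a) = (q1, a, R)
Step 3: δ(q1, a) = (q1, a, R)
Step 4: δ(q1, a) = (q1, a, R)
Step 5: δ(q1, a) = (q1, a, R)
Step 6: δ(q1, a) = (q1, a, R)
Step 7: δ(q1, a) = (q1, a, R)
Step 8: δ(q1, a) = (q1, a, R)

The first 9 configurations are:
[q0]aaaaaaaa ⊢ X[q1]aaaaaaa ⊢ Xa[q1]aaaaaa ⊢ Xaa[q1]aaaaa ⊢ Xaaa[q1]aaaa ⊢ Xaaaa[q1]aaa ⊢ Xaaaaa[q1]aa ⊢ Xaaaaaa[q1]a ⊢ Xaaaaaaa[q1]□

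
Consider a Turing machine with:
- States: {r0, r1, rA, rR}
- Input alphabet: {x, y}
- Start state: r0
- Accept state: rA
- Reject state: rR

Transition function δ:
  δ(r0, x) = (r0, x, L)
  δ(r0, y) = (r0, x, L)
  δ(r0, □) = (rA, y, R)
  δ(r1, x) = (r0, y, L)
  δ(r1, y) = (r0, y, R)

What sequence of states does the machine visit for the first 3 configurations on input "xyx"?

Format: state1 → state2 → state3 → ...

Execution trace:
Initial: [r0]xyx
Step 1: δ(r0, x) = (r0, x, L) → [r0]□xyx
Step 2: δ(r0, □) = (rA, y, R) → y[rA]xyx

The machine reaches the accept state rA and halts.

State sequence: r0 → r0 → rA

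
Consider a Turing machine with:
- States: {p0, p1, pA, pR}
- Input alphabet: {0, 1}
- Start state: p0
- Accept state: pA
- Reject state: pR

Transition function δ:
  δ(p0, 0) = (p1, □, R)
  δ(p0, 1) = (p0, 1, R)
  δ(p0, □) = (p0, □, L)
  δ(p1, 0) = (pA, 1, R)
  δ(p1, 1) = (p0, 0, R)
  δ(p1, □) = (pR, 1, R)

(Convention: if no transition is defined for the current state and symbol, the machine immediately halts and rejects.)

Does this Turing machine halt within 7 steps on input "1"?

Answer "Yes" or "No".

Execution trace:
Initial: [p0]1
Step 1: δ(p0, 1) = (p0, 1, R) → 1[p0]□
Step 2: δ(p0, □) = (p0, □, L) → [p0]1□
Step 3: δ(p0, 1) = (p0, 1, R) → 1[p0]□
Step 4: δ(p0, □) = (p0, □, L) → [p0]1□
Step 5: δ(p0, 1) = (p0, 1, R) → 1[p0]□
Step 6: δ(p0, □) = (p0, □, L) → [p0]1□
Step 7: δ(p0, 1) = (p0, 1, R) → 1[p0]□

The machine has not reached a halting state after 7 steps.
The machine did not halt within the 7-step bound.

Answer: No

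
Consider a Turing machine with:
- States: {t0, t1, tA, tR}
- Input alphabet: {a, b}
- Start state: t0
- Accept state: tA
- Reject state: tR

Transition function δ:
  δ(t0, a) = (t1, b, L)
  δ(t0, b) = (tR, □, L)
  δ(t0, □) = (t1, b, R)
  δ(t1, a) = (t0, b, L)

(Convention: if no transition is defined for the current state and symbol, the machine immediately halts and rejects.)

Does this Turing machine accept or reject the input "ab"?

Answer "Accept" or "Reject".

Execution trace:
Initial: [t0]ab
Step 1: δ(t0, a) = (t1, b, L) → [t1]□bb

No transition is defined for δ(t1, □). By convention the machine halts and rejects.

Answer: Reject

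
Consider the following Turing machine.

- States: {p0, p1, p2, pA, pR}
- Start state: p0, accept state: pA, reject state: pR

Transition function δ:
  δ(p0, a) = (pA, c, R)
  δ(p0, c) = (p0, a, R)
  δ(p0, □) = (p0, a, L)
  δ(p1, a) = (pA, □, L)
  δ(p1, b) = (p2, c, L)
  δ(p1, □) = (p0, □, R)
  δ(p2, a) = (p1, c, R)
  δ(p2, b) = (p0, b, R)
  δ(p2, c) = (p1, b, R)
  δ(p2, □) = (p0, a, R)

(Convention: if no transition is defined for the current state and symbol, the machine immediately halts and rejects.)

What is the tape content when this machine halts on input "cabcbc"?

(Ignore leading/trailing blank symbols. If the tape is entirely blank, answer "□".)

Execution trace:
Initial: [p0]cabcbc
Step 1: δ(p0, c) = (p0, a, R) → a[p0]abcbc
Step 2: δ(p0, a) = (pA, c, R) → ac[pA]bcbc

The machine reaches the accept state pA and halts.

Final tape (ignoring leading/trailing blanks): acbcbc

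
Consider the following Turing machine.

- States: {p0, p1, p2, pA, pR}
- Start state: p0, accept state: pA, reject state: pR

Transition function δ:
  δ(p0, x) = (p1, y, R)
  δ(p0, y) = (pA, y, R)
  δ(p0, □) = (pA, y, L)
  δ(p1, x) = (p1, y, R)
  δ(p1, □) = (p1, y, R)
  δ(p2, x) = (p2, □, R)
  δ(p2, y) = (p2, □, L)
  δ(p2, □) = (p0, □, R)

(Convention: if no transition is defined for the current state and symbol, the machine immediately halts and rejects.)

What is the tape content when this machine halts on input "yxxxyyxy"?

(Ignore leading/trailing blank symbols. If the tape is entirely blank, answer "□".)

Execution trace:
Initial: [p0]yxxxyyxy
Step 1: δ(p0, y) = (pA, y, R) → y[pA]xxxyyxy

The machine reaches the accept state pA and halts.

Final tape (ignoring leading/trailing blanks): yxxxyyxy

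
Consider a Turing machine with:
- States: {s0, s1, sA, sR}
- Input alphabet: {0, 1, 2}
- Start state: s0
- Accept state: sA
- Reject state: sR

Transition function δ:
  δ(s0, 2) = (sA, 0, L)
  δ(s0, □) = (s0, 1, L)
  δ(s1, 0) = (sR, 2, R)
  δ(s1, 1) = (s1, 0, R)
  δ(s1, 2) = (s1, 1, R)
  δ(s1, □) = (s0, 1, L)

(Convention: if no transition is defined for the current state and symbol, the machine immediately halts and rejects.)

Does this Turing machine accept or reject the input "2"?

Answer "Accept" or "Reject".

Execution trace:
Initial: [s0]2
Step 1: δ(s0, 2) = (sA, 0, L) → [sA]□0

The machine reaches the accept state sA and halts.

Answer: Accept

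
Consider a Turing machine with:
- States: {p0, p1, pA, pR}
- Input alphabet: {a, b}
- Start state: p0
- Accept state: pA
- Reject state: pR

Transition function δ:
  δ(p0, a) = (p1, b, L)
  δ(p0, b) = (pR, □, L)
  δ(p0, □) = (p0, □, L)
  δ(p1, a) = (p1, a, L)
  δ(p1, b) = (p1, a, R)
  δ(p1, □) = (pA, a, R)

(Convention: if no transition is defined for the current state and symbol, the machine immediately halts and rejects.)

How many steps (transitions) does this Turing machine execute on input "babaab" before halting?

Execution trace:
Initial: [p0]babaab
Step 1: δ(p0, b) = (pR, □, L) → [pR]□□abaab

The machine reaches the reject state pR and halts.

The machine executed 1 step before halting.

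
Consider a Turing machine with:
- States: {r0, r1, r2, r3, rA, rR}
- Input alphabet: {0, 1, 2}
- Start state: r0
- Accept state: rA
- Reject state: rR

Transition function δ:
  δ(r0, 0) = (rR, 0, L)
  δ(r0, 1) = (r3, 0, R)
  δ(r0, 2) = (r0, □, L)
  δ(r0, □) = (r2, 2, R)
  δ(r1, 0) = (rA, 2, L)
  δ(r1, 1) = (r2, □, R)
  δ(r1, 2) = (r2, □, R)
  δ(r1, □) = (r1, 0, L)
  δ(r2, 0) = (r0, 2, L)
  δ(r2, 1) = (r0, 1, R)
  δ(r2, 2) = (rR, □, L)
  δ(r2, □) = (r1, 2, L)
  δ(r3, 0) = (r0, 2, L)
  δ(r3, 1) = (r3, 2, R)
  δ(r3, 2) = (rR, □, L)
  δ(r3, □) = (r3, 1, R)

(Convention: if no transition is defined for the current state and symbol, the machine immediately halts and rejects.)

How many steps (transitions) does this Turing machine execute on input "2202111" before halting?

Execution trace:
Initial: [r0]2202111
Step 1: δ(r0, 2) = (r0, □, L) → [r0]□□202111
Step 2: δ(r0, □) = (r2, 2, R) → 2[r2]□202111
Step 3: δ(r2, □) = (r1, 2, L) → [r1]22202111
Step 4: δ(r1, 2) = (r2, □, R) → □[r2]2202111
Step 5: δ(r2, 2) = (rR, □, L) → [rR]□□202111

The machine reaches the reject state rR and halts.

The machine executed 5 steps before halting.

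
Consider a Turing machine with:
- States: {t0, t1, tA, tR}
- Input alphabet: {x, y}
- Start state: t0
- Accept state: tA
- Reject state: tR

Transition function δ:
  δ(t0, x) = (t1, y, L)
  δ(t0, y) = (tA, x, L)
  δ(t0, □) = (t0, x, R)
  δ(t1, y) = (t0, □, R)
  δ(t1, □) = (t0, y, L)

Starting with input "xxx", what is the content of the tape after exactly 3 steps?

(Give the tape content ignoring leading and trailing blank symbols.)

Execution trace:
Initial: [t0]xxx
Step 1: δ(t0, x) = (t1, y, L) → [t1]□yxx
Step 2: δ(t1, □) = (t0, y, L) → [t0]□yyxx
Step 3: δ(t0, □) = (t0, x, R) → x[t0]yyxx

After 3 steps, the tape (ignoring leading/trailing blanks) is: xyyxx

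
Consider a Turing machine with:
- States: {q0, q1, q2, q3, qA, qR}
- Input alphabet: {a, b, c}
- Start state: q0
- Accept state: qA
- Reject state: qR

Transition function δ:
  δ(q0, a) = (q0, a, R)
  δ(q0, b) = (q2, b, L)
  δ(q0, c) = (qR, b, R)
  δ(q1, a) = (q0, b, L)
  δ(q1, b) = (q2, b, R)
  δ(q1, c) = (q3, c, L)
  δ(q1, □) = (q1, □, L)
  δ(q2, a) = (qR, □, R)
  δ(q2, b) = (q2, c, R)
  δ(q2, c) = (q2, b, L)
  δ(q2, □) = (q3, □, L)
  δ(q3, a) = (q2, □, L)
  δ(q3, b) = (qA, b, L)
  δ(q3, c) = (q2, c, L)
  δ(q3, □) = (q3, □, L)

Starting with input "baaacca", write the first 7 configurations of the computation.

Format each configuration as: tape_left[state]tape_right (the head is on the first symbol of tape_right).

Transitions applied:
Step 1: δ(q0, b) = (q2, b, L)
Step 2: δ(q2, □) = (q3, □, L)
Step 3: δ(q3, □) = (q3, □, L)
Step 4: δ(q3, □) = (q3, □, L)
Step 5: δ(q3, □) = (q3, □, L)
Step 6: δ(q3, □) = (q3, □, L)

The first 7 configurations are:
[q0]baaacca ⊢ [q2]□baaacca ⊢ [q3]□□baaacca ⊢ [q3]□□□baaacca ⊢ [q3]□□□□baaacca ⊢ [q3]□□□□□baaacca ⊢ [q3]□□□□□□baaacca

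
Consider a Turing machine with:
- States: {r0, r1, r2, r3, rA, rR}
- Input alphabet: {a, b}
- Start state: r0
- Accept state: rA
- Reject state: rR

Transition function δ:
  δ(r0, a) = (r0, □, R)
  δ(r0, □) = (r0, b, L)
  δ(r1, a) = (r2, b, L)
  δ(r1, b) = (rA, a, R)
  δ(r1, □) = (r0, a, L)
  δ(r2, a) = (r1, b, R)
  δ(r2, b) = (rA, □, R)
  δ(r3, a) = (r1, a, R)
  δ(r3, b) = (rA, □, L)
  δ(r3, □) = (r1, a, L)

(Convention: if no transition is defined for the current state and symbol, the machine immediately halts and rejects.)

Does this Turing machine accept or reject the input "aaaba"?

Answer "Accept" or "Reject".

Execution trace:
Initial: [r0]aaaba
Step 1: δ(r0, a) = (r0, □, R) → □[r0]aaba
Step 2: δ(r0, a) = (r0, □, R) → □□[r0]aba
Step 3: δ(r0, a) = (r0, □, R) → □□□[r0]ba

No transition is defined for δ(r0, b). By convention the machine halts and rejects.

Answer: Reject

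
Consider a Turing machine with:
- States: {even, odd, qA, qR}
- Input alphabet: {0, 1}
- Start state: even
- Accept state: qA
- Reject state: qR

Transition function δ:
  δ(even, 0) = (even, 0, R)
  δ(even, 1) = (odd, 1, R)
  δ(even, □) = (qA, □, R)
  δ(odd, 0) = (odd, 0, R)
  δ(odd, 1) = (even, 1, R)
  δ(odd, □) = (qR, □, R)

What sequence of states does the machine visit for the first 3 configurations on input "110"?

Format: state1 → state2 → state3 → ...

Execution trace:
Initial: [even]110
Step 1: δ(even, 1) = (odd, 1, R) → 1[odd]10
Step 2: δ(odd, 1) = (even, 1, R) → 11[even]0

State sequence: even → odd → even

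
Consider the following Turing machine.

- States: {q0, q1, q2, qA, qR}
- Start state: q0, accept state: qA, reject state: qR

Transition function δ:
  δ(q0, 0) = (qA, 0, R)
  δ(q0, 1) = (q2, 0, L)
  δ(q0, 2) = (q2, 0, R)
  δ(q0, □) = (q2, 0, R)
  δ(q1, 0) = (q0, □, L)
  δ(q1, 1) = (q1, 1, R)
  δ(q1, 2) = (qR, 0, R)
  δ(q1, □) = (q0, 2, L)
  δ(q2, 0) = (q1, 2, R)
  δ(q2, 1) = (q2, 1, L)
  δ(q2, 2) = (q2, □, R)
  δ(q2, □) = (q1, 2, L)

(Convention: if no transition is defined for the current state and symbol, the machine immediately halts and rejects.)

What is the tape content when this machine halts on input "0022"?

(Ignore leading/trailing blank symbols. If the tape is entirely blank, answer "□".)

Execution trace:
Initial: [q0]0022
Step 1: δ(q0, 0) = (qA, 0, R) → 0[qA]022

The machine reaches the accept state qA and halts.

Final tape (ignoring leading/trailing blanks): 0022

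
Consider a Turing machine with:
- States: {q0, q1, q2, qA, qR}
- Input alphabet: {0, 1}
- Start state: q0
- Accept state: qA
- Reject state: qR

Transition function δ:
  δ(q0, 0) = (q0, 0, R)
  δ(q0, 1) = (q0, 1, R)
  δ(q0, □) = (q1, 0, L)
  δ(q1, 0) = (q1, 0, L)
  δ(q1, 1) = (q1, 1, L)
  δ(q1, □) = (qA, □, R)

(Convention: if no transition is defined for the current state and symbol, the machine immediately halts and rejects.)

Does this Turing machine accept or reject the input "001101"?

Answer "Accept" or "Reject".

Execution trace:
Initial: [q0]001101
Step 1: δ(q0, 0) = (q0, 0, R) → 0[q0]01101
Step 2: δ(q0, 0) = (q0, 0, R) → 00[q0]1101
Step 3: δ(q0, 1) = (q0, 1, R) → 001[q0]101
Step 4: δ(q0, 1) = (q0, 1, R) → 0011[q0]01
Step 5: δ(q0, 0) = (q0, 0, R) → 00110[q0]1
Step 6: δ(q0, 1) = (q0, 1, R) → 001101[q0]□
Step 7: δ(q0, □) = (q1, 0, L) → 00110[q1]10
Step 8: δ(q1, 1) = (q1, 1, L) → 0011[q1]010
Step 9: δ(q1, 0) = (q1, 0, L) → 001[q1]1010
Step 10: δ(q1, 1) = (q1, 1, L) → 00[q1]11010
Step 11: δ(q1, 1) = (q1, 1, L) → 0[q1]011010
Step 12: δ(q1, 0) = (q1, 0, L) → [q1]0011010
Step 13: δ(q1, 0) = (q1, 0, L) → [q1]□0011010
Step 14: δ(q1, □) = (qA, □, R) → □[qA]0011010

The machine reaches the accept state qA and halts.

Answer: Accept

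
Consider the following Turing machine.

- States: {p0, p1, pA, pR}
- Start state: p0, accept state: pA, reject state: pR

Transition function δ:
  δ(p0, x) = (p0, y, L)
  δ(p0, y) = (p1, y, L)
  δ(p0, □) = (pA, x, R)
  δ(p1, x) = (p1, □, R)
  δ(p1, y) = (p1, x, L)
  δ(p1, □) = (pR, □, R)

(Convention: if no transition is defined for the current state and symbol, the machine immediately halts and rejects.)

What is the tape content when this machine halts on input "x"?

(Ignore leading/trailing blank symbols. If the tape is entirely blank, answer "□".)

Execution trace:
Initial: [p0]x
Step 1: δ(p0, x) = (p0, y, L) → [p0]□y
Step 2: δ(p0, □) = (pA, x, R) → x[pA]y

The machine reaches the accept state pA and halts.

Final tape (ignoring leading/trailing blanks): xy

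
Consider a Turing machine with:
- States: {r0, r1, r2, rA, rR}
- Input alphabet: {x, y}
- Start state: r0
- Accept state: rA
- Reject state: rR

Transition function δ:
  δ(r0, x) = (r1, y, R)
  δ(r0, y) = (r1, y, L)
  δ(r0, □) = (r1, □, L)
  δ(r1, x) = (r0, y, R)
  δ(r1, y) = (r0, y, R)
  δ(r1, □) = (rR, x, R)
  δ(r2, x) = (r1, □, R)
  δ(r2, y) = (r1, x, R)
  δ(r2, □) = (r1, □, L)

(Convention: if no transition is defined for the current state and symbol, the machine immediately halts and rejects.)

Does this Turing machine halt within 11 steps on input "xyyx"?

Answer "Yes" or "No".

Execution trace:
Initial: [r0]xyyx
Step 1: δ(r0, x) = (r1, y, R) → y[r1]yyx
Step 2: δ(r1, y) = (r0, y, R) → yy[r0]yx
Step 3: δ(r0, y) = (r1, y, L) → y[r1]yyx
Step 4: δ(r1, y) = (r0, y, R) → yy[r0]yx
Step 5: δ(r0, y) = (r1, y, L) → y[r1]yyx
Step 6: δ(r1, y) = (r0, y, R) → yy[r0]yx
Step 7: δ(r0, y) = (r1, y, L) → y[r1]yyx
Step 8: δ(r1, y) = (r0, y, R) → yy[r0]yx
Step 9: δ(r0, y) = (r1, y, L) → y[r1]yyx
Step 10: δ(r1, y) = (r0, y, R) → yy[r0]yx
Step 11: δ(r0, y) = (r1, y, L) → y[r1]yyx

The machine has not reached a halting state after 11 steps.
The machine did not halt within the 11-step bound.

Answer: No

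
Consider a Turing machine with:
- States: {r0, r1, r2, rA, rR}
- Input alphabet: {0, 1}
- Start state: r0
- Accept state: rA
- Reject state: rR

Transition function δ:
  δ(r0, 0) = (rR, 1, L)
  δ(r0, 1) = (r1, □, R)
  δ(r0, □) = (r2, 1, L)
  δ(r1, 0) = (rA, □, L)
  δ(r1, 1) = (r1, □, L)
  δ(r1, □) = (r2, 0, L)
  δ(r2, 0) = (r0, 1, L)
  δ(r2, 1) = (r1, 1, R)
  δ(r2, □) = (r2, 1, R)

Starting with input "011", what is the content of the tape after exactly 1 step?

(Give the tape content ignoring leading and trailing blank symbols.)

Execution trace:
Initial: [r0]011
Step 1: δ(r0, 0) = (rR, 1, L) → [rR]□111

The machine reaches the reject state rR and halts.

After 1 step, the tape (ignoring leading/trailing blanks) is: 111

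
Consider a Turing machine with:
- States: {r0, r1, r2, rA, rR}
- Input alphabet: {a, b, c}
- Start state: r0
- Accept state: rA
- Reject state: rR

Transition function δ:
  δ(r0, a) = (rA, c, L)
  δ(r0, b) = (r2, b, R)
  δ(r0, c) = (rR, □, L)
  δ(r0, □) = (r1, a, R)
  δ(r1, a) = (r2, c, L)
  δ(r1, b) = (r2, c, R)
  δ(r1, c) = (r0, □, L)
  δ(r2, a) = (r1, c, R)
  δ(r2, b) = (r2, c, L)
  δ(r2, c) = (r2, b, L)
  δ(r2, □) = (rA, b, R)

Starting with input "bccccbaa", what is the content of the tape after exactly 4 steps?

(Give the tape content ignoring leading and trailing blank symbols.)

Execution trace:
Initial: [r0]bccccbaa
Step 1: δ(r0, b) = (r2, b, R) → b[r2]ccccbaa
Step 2: δ(r2, c) = (r2, b, L) → [r2]bbcccbaa
Step 3: δ(r2, b) = (r2, c, L) → [r2]□cbcccbaa
Step 4: δ(r2, □) = (rA, b, R) → b[rA]cbcccbaa

The machine reaches the accept state rA and halts.

After 4 steps, the tape (ignoring leading/trailing blanks) is: bcbcccbaa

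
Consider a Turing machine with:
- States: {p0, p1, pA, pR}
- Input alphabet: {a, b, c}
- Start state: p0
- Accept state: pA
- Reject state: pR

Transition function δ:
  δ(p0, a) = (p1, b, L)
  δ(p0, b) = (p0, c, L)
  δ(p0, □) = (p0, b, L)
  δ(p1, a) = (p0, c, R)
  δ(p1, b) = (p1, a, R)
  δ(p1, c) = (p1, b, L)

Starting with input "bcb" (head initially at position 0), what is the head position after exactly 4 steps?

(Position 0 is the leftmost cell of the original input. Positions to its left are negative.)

Execution trace (head position shown):
Step 0: [p0]bcb  (head at position 0)
Step 1: move left → [p0]□ccb  (head at position -1)
Step 2: move left → [p0]□bccb  (head at position -2)
Step 3: move left → [p0]□bbccb  (head at position -3)
Step 4: move left → [p0]□bbbccb  (head at position -4)

After 4 steps, the head is at position -4.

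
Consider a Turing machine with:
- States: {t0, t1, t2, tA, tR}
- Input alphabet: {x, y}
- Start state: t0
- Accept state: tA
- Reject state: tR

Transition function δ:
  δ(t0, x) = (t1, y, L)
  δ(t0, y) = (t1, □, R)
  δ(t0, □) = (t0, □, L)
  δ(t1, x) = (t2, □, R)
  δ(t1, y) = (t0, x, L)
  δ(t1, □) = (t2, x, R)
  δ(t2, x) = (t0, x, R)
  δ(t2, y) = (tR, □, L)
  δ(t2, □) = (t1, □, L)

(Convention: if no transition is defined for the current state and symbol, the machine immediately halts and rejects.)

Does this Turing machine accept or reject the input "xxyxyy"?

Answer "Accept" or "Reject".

Execution trace:
Initial: [t0]xxyxyy
Step 1: δ(t0, x) = (t1, y, L) → [t1]□yxyxyy
Step 2: δ(t1, □) = (t2, x, R) → x[t2]yxyxyy
Step 3: δ(t2, y) = (tR, □, L) → [tR]x□xyxyy

The machine reaches the reject state tR and halts.

Answer: Reject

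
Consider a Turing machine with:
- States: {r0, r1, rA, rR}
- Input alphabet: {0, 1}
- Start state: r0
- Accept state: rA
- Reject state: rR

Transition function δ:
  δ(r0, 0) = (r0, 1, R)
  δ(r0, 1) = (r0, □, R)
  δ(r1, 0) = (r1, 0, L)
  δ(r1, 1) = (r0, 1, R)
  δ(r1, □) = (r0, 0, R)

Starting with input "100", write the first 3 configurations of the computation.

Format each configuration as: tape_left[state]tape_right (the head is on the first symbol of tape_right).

Transitions applied:
Step 1: δ(r0, 1) = (r0, □, R)
Step 2: δ(r0, 0) = (r0, 1, R)

The first 3 configurations are:
[r0]100 ⊢ □[r0]00 ⊢ □1[r0]0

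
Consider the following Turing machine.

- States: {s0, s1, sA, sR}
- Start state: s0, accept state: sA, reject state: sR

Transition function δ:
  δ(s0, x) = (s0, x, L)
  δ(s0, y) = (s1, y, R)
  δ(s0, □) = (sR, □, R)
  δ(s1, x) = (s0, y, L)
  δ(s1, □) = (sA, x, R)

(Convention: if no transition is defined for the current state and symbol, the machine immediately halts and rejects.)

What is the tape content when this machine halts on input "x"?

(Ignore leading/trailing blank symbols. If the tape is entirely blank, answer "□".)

Execution trace:
Initial: [s0]x
Step 1: δ(s0, x) = (s0, x, L) → [s0]□x
Step 2: δ(s0, □) = (sR, □, R) → □[sR]x

The machine reaches the reject state sR and halts.

Final tape (ignoring leading/trailing blanks): x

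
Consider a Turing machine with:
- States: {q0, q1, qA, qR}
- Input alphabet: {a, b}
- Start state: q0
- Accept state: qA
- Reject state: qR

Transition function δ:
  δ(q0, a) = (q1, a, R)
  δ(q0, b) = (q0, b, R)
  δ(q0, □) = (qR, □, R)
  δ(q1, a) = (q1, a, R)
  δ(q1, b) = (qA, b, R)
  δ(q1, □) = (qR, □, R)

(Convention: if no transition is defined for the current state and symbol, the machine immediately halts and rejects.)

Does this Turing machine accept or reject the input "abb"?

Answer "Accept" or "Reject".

Execution trace:
Initial: [q0]abb
Step 1: δ(q0, a) = (q1, a, R) → a[q1]bb
Step 2: δ(q1, b) = (qA, b, R) → ab[qA]b

The machine reaches the accept state qA and halts.

Answer: Accept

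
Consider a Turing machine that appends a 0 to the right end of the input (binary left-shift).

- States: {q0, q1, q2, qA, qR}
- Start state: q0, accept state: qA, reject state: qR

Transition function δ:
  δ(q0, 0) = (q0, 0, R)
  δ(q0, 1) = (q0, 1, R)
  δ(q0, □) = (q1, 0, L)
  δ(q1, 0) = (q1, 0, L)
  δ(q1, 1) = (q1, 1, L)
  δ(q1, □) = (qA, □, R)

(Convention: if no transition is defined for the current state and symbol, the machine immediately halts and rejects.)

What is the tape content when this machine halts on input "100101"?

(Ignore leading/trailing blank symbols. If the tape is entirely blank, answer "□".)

Execution trace:
Initial: [q0]100101
Step 1: δ(q0, 1) = (q0, 1, R) → 1[q0]00101
Step 2: δ(q0, 0) = (q0, 0, R) → 10[q0]0101
Step 3: δ(q0, 0) = (q0, 0, R) → 100[q0]101
Step 4: δ(q0, 1) = (q0, 1, R) → 1001[q0]01
Step 5: δ(q0, 0) = (q0, 0, R) → 10010[q0]1
Step 6: δ(q0, 1) = (q0, 1, R) → 100101[q0]□
Step 7: δ(q0, □) = (q1, 0, L) → 10010[q1]10
Step 8: δ(q1, 1) = (q1, 1, L) → 1001[q1]010
Step 9: δ(q1, 0) = (q1, 0, L) → 100[q1]1010
Step 10: δ(q1, 1) = (q1, 1, L) → 10[q1]01010
Step 11: δ(q1, 0) = (q1, 0, L) → 1[q1]001010
Step 12: δ(q1, 0) = (q1, 0, L) → [q1]1001010
Step 13: δ(q1, 1) = (q1, 1, L) → [q1]□1001010
Step 14: δ(q1, □) = (qA, □, R) → □[qA]1001010

The machine reaches the accept state qA and halts.

Final tape (ignoring leading/trailing blanks): 1001010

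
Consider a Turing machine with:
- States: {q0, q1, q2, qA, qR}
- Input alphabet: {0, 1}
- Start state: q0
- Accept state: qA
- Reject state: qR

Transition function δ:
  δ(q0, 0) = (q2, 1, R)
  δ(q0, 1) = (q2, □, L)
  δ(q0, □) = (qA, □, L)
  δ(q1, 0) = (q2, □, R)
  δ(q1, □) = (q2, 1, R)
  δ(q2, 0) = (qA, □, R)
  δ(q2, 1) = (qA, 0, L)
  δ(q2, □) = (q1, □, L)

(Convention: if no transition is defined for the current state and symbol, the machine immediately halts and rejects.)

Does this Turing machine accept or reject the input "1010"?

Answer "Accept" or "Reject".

Execution trace:
Initial: [q0]1010
Step 1: δ(q0, 1) = (q2, □, L) → [q2]□□010
Step 2: δ(q2, □) = (q1, □, L) → [q1]□□□010
Step 3: δ(q1, □) = (q2, 1, R) → 1[q2]□□010
Step 4: δ(q2, □) = (q1, □, L) → [q1]1□□010

No transition is defined for δ(q1, 1). By convention the machine halts and rejects.

Answer: Reject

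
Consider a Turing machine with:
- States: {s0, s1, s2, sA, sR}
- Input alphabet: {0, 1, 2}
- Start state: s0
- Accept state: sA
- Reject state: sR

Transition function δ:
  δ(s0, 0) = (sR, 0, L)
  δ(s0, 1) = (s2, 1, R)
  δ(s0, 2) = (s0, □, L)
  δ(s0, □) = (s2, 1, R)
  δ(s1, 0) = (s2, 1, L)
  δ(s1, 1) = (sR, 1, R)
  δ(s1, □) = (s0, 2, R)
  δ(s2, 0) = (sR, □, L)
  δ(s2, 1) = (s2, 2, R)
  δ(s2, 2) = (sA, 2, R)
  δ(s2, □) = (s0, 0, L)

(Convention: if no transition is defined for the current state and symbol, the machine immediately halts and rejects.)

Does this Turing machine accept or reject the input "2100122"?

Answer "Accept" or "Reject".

Execution trace:
Initial: [s0]2100122
Step 1: δ(s0, 2) = (s0, □, L) → [s0]□□100122
Step 2: δ(s0, □) = (s2, 1, R) → 1[s2]□100122
Step 3: δ(s2, □) = (s0, 0, L) → [s0]10100122
Step 4: δ(s0, 1) = (s2, 1, R) → 1[s2]0100122
Step 5: δ(s2, 0) = (sR, □, L) → [sR]1□100122

The machine reaches the reject state sR and halts.

Answer: Reject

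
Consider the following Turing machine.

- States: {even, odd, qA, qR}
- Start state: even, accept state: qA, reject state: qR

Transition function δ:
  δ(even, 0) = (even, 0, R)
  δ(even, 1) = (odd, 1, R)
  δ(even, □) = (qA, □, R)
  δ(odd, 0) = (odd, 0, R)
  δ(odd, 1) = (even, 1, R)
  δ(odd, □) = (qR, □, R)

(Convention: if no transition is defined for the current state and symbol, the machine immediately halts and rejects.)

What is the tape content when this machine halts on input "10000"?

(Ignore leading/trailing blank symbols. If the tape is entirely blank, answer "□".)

Execution trace:
Initial: [even]10000
Step 1: δ(even, 1) = (odd, 1, R) → 1[odd]0000
Step 2: δ(odd, 0) = (odd, 0, R) → 10[odd]000
Step 3: δ(odd, 0) = (odd, 0, R) → 100[odd]00
Step 4: δ(odd, 0) = (odd, 0, R) → 1000[odd]0
Step 5: δ(odd, 0) = (odd, 0, R) → 10000[odd]□
Step 6: δ(odd, □) = (qR, □, R) → 10000□[qR]□

The machine reaches the reject state qR and halts.

Final tape (ignoring leading/trailing blanks): 10000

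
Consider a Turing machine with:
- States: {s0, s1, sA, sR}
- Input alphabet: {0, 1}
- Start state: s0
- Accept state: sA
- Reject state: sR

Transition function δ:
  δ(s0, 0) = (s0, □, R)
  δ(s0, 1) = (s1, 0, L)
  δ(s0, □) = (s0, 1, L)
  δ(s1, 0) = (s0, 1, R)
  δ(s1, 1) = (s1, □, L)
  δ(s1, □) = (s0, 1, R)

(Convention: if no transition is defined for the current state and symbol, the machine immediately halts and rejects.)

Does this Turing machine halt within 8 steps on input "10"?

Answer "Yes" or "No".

Execution trace:
Initial: [s0]10
Step 1: δ(s0, 1) = (s1, 0, L) → [s1]□00
Step 2: δ(s1, □) = (s0, 1, R) → 1[s0]00
Step 3: δ(s0, 0) = (s0, □, R) → 1□[s0]0
Step 4: δ(s0, 0) = (s0, □, R) → 1□□[s0]□
Step 5: δ(s0, □) = (s0, 1, L) → 1□[s0]□1
Step 6: δ(s0, □) = (s0, 1, L) → 1[s0]□11
Step 7: δ(s0, □) = (s0, 1, L) → [s0]1111
Step 8: δ(s0, 1) = (s1, 0, L) → [s1]□0111

The machine has not reached a halting state after 8 steps.
The machine did not halt within the 8-step bound.

Answer: No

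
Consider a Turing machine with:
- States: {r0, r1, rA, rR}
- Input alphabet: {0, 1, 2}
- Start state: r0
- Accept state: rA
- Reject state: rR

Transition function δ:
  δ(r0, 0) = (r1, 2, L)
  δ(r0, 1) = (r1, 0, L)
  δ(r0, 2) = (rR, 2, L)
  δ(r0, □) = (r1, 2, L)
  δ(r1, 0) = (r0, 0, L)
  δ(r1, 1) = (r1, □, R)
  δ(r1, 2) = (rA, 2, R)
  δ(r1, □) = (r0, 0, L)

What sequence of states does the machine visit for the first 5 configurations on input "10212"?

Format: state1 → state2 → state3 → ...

Execution trace:
Initial: [r0]10212
Step 1: δ(r0, 1) = (r1, 0, L) → [r1]□00212
Step 2: δ(r1, □) = (r0, 0, L) → [r0]□000212
Step 3: δ(r0, □) = (r1, 2, L) → [r1]□2000212
Step 4: δ(r1, □) = (r0, 0, L) → [r0]□02000212

State sequence: r0 → r1 → r0 → r1 → r0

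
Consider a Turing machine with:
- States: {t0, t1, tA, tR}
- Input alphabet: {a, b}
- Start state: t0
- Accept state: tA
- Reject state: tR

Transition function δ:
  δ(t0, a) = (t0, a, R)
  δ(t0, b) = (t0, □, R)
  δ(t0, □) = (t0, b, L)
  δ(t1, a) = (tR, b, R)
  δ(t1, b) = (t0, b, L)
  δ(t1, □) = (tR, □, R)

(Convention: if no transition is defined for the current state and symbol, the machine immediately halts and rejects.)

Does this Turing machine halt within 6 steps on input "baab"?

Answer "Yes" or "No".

Execution trace:
Initial: [t0]baab
Step 1: δ(t0, b) = (t0, □, R) → □[t0]aab
Step 2: δ(t0, a) = (t0, a, R) → □a[t0]ab
Step 3: δ(t0, a) = (t0, a, R) → □aa[t0]b
Step 4: δ(t0, b) = (t0, □, R) → □aa□[t0]□
Step 5: δ(t0, □) = (t0, b, L) → □aa[t0]□b
Step 6: δ(t0, □) = (t0, b, L) → □a[t0]abb

The machine has not reached a halting state after 6 steps.
The machine did not halt within the 6-step bound.

Answer: No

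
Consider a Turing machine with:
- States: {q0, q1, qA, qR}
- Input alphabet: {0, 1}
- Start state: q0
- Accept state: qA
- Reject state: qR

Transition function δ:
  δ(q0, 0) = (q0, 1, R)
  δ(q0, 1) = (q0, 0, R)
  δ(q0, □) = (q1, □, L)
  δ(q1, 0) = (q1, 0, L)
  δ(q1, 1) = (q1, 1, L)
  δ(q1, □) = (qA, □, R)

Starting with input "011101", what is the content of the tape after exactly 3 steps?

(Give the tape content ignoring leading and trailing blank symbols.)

Execution trace:
Initial: [q0]011101
Step 1: δ(q0, 0) = (q0, 1, R) → 1[q0]11101
Step 2: δ(q0, 1) = (q0, 0, R) → 10[q0]1101
Step 3: δ(q0, 1) = (q0, 0, R) → 100[q0]101

After 3 steps, the tape (ignoring leading/trailing blanks) is: 100101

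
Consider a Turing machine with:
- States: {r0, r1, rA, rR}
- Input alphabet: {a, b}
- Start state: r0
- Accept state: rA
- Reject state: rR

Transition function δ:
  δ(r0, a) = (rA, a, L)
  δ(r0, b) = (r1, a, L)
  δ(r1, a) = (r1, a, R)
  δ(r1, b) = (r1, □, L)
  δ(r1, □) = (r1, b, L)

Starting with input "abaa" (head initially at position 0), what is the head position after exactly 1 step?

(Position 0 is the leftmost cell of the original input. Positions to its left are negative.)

Execution trace (head position shown):
Step 0: [r0]abaa  (head at position 0)
Step 1: move left → [rA]□abaa  (head at position -1)

After 1 step, the head is at position -1.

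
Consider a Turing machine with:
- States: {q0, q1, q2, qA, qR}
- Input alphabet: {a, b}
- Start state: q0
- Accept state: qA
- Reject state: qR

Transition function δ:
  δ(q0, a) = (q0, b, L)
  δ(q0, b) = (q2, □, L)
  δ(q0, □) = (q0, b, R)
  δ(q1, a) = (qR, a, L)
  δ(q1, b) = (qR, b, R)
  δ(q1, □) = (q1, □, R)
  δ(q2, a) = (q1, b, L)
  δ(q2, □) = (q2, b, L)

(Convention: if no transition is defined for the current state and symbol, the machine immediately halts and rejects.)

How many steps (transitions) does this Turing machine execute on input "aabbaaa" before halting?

Execution trace:
Initial: [q0]aabbaaa
Step 1: δ(q0, a) = (q0, b, L) → [q0]□babbaaa
Step 2: δ(q0, □) = (q0, b, R) → b[q0]babbaaa
Step 3: δ(q0, b) = (q2, □, L) → [q2]b□abbaaa

No transition is defined for δ(q2, b). By convention the machine halts and rejects.

The machine executed 3 steps before halting.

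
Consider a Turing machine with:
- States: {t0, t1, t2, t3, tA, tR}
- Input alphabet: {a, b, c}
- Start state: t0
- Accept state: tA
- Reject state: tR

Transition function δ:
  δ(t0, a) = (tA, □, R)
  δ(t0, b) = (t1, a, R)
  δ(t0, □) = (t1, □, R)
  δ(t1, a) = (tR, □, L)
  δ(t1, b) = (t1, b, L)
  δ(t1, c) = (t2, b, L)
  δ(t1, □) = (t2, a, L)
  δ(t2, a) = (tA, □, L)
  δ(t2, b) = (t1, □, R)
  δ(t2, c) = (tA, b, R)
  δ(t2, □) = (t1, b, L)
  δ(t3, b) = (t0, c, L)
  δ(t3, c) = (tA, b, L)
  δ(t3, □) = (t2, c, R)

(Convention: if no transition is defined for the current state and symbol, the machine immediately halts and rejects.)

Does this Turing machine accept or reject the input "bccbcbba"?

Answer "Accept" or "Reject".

Execution trace:
Initial: [t0]bccbcbba
Step 1: δ(t0, b) = (t1, a, R) → a[t1]ccbcbba
Step 2: δ(t1, c) = (t2, b, L) → [t2]abcbcbba
Step 3: δ(t2, a) = (tA, □, L) → [tA]□□bcbcbba

The machine reaches the accept state tA and halts.

Answer: Accept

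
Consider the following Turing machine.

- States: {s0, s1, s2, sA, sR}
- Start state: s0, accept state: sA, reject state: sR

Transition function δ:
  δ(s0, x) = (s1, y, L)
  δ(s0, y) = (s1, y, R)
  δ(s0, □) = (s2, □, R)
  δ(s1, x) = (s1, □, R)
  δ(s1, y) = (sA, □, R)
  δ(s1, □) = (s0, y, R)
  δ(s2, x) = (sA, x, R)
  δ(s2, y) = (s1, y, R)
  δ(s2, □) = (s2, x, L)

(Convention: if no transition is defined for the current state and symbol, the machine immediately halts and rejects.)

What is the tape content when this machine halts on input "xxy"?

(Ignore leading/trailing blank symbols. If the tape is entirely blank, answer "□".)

Execution trace:
Initial: [s0]xxy
Step 1: δ(s0, x) = (s1, y, L) → [s1]□yxy
Step 2: δ(s1, □) = (s0, y, R) → y[s0]yxy
Step 3: δ(s0, y) = (s1, y, R) → yy[s1]xy
Step 4: δ(s1, x) = (s1, □, R) → yy□[s1]y
Step 5: δ(s1, y) = (sA, □, R) → yy□□[sA]□

The machine reaches the accept state sA and halts.

Final tape (ignoring leading/trailing blanks): yy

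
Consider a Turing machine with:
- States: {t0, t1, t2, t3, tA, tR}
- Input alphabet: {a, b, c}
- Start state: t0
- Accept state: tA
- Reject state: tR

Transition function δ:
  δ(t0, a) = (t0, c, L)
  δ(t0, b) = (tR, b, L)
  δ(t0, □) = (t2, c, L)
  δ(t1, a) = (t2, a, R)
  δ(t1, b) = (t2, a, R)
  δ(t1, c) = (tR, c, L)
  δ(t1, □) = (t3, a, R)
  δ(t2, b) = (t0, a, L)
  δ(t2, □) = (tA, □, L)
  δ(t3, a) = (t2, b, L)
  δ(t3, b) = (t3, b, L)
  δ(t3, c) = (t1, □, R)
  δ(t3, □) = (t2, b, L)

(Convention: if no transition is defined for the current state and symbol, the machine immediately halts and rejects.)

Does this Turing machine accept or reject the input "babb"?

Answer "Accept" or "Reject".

Execution trace:
Initial: [t0]babb
Step 1: δ(t0, b) = (tR, b, L) → [tR]□babb

The machine reaches the reject state tR and halts.

Answer: Reject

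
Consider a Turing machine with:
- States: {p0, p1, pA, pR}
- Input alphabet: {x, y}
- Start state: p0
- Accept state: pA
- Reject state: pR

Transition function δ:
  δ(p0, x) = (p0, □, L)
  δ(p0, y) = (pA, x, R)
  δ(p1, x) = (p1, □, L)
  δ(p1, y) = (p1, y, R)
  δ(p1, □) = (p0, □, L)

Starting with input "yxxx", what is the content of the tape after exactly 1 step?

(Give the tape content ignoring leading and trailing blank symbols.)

Execution trace:
Initial: [p0]yxxx
Step 1: δ(p0, y) = (pA, x, R) → x[pA]xxx

The machine reaches the accept state pA and halts.

After 1 step, the tape (ignoring leading/trailing blanks) is: xxxx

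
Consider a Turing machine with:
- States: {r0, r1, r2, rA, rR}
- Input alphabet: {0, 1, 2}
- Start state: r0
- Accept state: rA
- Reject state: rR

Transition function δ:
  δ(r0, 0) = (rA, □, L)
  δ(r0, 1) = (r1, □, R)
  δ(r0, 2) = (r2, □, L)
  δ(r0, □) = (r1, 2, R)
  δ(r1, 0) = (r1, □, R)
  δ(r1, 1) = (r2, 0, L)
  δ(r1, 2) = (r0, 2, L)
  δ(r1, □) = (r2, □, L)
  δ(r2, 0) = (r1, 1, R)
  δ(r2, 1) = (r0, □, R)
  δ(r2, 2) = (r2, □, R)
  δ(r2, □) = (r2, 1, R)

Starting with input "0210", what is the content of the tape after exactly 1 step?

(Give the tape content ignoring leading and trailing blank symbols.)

Execution trace:
Initial: [r0]0210
Step 1: δ(r0, 0) = (rA, □, L) → [rA]□□210

The machine reaches the accept state rA and halts.

After 1 step, the tape (ignoring leading/trailing blanks) is: 210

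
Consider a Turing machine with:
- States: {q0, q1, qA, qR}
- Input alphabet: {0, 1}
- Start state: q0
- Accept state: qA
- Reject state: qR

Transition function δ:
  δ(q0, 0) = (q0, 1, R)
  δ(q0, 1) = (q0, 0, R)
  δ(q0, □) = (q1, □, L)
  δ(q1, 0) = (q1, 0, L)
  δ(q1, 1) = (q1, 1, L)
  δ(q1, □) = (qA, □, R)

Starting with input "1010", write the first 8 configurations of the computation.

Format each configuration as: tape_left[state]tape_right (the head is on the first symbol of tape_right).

Transitions applied:
Step 1: δ(q0, 1) = (q0, 0, R)
Step 2: δ(q0, 0) = (q0, 1, R)
Step 3: δ(q0, 1) = (q0, 0, R)
Step 4: δ(q0, 0) = (q0, 1, R)
Step 5: δ(q0, □) = (q1, □, L)
Step 6: δ(q1, 1) = (q1, 1, L)
Step 7: δ(q1, 0) = (q1, 0, L)

The first 8 configurations are:
[q0]1010 ⊢ 0[q0]010 ⊢ 01[q0]10 ⊢ 010[q0]0 ⊢ 0101[q0]□ ⊢ 010[q1]1□ ⊢ 01[q1]01□ ⊢ 0[q1]101□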